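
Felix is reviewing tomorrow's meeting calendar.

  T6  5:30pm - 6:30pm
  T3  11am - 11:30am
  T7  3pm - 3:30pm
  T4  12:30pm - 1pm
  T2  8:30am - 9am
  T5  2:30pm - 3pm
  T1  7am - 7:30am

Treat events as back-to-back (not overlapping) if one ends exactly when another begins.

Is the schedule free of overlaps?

Yes

Two intervals overlap when each starts before the other ends.
Sorted by start: T1, T2, T3, T4, T5, T7, T6.
T2 starts after T1 ends — done with T1.
T3 starts after T2 ends — done with T2.
T4 starts after T3 ends — done with T3.
T5 starts after T4 ends — done with T4.
T7 starts exactly when T5 ends (back-to-back, no overlap) — done with T5.
T6 starts after T7 ends.
Every pair is clear; the schedule has no overlaps.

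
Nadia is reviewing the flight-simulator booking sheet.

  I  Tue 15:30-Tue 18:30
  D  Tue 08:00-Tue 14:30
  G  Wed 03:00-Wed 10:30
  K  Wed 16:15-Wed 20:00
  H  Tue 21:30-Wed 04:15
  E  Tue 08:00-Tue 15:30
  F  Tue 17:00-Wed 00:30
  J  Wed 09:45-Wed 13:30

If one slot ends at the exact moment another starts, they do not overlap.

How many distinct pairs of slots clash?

Sorted by start: D, E, I, F, H, G, J, K.
E starts before D ends → D and E overlap.
I starts after D ends; D is clear from here.
I starts exactly when E ends (back-to-back, no overlap); E is clear from here.
F starts before I ends → I and F overlap.
H starts after I ends; I is clear from here.
H starts before F ends → F and H overlap.
G starts after F ends; F is clear from here.
G starts before H ends → H and G overlap.
J starts after H ends; H is clear from here.
J starts before G ends → G and J overlap.
K starts after G ends.
K starts after J ends.
Overlapping pairs: D & E, F & H, F & I, G & H, G & J — 5 in total.

5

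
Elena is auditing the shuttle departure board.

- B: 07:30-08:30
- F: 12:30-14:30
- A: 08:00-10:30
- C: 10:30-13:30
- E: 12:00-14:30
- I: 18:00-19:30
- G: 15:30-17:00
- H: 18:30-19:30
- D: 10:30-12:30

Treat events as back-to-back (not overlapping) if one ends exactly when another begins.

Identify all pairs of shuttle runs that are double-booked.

A & B, C & D, C & E, C & F, D & E, E & F, H & I

Sorted by start: B, A, C, D, E, F, G, I, H.
A starts before B ends → B and A overlap.
C starts after B ends — done with B.
C starts exactly when A ends (back-to-back, no overlap) — done with A.
D starts before C ends → C and D overlap.
E starts before C ends → C and E overlap.
F starts before C ends → C and F overlap.
G starts after C ends — done with C.
E starts before D ends → D and E overlap.
F starts exactly when D ends (back-to-back, no overlap) — done with D.
F starts before E ends → E and F overlap.
G starts after E ends — done with E.
G starts after F ends — done with F.
I starts after G ends — done with G.
H starts before I ends → I and H overlap.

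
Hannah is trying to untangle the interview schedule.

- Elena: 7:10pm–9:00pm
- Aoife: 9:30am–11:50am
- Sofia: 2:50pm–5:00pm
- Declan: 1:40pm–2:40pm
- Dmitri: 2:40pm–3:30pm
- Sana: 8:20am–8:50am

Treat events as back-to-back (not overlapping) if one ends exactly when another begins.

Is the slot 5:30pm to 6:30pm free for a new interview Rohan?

Sana: ends 8:50am at or before Rohan starts 5:30pm → clear.
Aoife: ends 11:50am at or before Rohan starts 5:30pm → clear.
Declan: ends 2:40pm at or before Rohan starts 5:30pm → clear.
Dmitri: ends 3:30pm at or before Rohan starts 5:30pm → clear.
Sofia: ends 5:00pm at or before Rohan starts 5:30pm → clear.
Elena: starts 7:10pm at or after Rohan ends 6:30pm → clear.

Yes — the slot is free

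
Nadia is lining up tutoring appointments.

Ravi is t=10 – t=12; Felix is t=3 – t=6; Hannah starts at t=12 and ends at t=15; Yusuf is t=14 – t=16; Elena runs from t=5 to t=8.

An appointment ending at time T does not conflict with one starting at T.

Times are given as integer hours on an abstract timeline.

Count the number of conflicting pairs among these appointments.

2

Sorted by start: Felix, Elena, Ravi, Hannah, Yusuf.
Elena starts before Felix ends → Felix and Elena overlap.
Ravi starts after Felix ends — done with Felix.
Ravi starts after Elena ends — done with Elena.
Hannah starts exactly when Ravi ends (back-to-back, no overlap) — done with Ravi.
Yusuf starts before Hannah ends → Hannah and Yusuf overlap.
Overlapping pairs: Elena & Felix, Hannah & Yusuf — 2 in total.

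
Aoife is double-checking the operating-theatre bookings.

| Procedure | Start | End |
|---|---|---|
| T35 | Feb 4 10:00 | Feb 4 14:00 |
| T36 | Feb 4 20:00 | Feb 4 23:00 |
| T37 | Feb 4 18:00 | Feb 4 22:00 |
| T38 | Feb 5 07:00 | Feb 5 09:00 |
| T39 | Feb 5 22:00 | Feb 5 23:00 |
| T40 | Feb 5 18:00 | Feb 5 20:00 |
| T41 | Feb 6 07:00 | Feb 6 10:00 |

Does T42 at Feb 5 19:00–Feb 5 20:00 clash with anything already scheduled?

Yes — it overlaps T40

T35: ends Feb 4 14:00 at or before T42 starts Feb 5 19:00 → clear.
T37: ends Feb 4 22:00 at or before T42 starts Feb 5 19:00 → clear.
T36: ends Feb 4 23:00 at or before T42 starts Feb 5 19:00 → clear.
T38: ends Feb 5 09:00 at or before T42 starts Feb 5 19:00 → clear.
T40: starts Feb 5 18:00 before T42 ends Feb 5 20:00, and ends Feb 5 20:00 after T42 starts Feb 5 19:00 → overlap.
T39: starts Feb 5 22:00 at or after T42 ends Feb 5 20:00 → clear.
T41: starts Feb 6 07:00 at or after T42 ends Feb 5 20:00 → clear.
T42 overlaps T40.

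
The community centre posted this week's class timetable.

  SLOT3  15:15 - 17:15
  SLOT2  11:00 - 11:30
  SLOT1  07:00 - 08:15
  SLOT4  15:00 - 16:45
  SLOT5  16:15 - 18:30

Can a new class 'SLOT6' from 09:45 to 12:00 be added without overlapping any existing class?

No — it overlaps SLOT2

SLOT1: ends 08:15 at or before SLOT6 starts 09:45 → clear.
SLOT2: starts 11:00 before SLOT6 ends 12:00, and ends 11:30 after SLOT6 starts 09:45 → overlap.
SLOT4: starts 15:00 at or after SLOT6 ends 12:00 → clear.
SLOT3: starts 15:15 at or after SLOT6 ends 12:00 → clear.
SLOT5: starts 16:15 at or after SLOT6 ends 12:00 → clear.
SLOT6 overlaps SLOT2.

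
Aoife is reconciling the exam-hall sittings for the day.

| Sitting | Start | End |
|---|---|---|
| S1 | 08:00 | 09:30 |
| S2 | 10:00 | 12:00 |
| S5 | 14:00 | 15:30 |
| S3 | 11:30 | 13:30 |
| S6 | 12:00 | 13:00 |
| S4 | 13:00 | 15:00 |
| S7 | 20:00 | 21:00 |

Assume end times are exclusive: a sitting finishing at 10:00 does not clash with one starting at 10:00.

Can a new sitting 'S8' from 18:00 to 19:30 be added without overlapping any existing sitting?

Yes — the slot is free

S1: ends 09:30 at or before S8 starts 18:00 → clear.
S2: ends 12:00 at or before S8 starts 18:00 → clear.
S3: ends 13:30 at or before S8 starts 18:00 → clear.
S6: ends 13:00 at or before S8 starts 18:00 → clear.
S4: ends 15:00 at or before S8 starts 18:00 → clear.
S5: ends 15:30 at or before S8 starts 18:00 → clear.
S7: starts 20:00 at or after S8 ends 19:30 → clear.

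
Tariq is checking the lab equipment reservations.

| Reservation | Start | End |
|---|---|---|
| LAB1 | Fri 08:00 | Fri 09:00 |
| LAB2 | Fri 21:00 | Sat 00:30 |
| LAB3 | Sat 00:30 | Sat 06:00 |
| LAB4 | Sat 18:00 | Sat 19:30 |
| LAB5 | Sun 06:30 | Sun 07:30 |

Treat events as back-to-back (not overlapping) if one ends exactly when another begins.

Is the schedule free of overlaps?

Yes

Check each pair: they overlap iff neither finishes before the other starts.
Sorted by start: LAB1, LAB2, LAB3, LAB4, LAB5.
LAB2 starts after LAB1 ends, so nothing later overlaps LAB1 either.
LAB3 starts exactly when LAB2 ends (back-to-back, no overlap), so nothing later overlaps LAB2 either.
LAB4 starts after LAB3 ends, so nothing later overlaps LAB3 either.
LAB5 starts after LAB4 ends.
Every pair is clear; the schedule has no overlaps.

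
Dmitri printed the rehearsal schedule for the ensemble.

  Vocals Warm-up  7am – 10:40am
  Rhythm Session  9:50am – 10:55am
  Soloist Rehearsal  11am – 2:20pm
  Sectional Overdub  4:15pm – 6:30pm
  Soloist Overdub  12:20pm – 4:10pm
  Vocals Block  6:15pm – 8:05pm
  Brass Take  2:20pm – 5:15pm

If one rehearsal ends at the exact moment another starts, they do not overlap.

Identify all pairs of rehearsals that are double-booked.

Brass Take & Sectional Overdub, Brass Take & Soloist Overdub, Rhythm Session & Vocals Warm-up, Sectional Overdub & Vocals Block, Soloist Overdub & Soloist Rehearsal

Sorted by start: Vocals Warm-up, Rhythm Session, Soloist Rehearsal, Soloist Overdub, Brass Take, Sectional Overdub, Vocals Block.
Rhythm Session starts before Vocals Warm-up ends → Vocals Warm-up and Rhythm Session overlap.
Soloist Rehearsal starts after Vocals Warm-up ends, so nothing later overlaps Vocals Warm-up either.
Soloist Rehearsal starts after Rhythm Session ends, so nothing later overlaps Rhythm Session either.
Soloist Overdub starts before Soloist Rehearsal ends → Soloist Rehearsal and Soloist Overdub overlap.
Brass Take starts exactly when Soloist Rehearsal ends (back-to-back, no overlap), so nothing later overlaps Soloist Rehearsal either.
Brass Take starts before Soloist Overdub ends → Soloist Overdub and Brass Take overlap.
Sectional Overdub starts after Soloist Overdub ends, so nothing later overlaps Soloist Overdub either.
Sectional Overdub starts before Brass Take ends → Brass Take and Sectional Overdub overlap.
Vocals Block starts after Brass Take ends.
Vocals Block starts before Sectional Overdub ends → Sectional Overdub and Vocals Block overlap.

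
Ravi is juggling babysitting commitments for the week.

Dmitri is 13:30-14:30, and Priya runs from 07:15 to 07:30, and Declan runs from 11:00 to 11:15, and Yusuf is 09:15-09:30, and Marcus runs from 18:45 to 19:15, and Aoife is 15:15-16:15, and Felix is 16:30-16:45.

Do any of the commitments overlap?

Sorted by start: Priya, Yusuf, Declan, Dmitri, Aoife, Felix, Marcus.
Yusuf starts after Priya ends, so Priya has no further overlaps.
Declan starts after Yusuf ends, so Yusuf has no further overlaps.
Dmitri starts after Declan ends, so Declan has no further overlaps.
Aoife starts after Dmitri ends, so Dmitri has no further overlaps.
Felix starts after Aoife ends, so Aoife has no further overlaps.
Marcus starts after Felix ends.
Every pair is clear; the schedule has no overlaps.

No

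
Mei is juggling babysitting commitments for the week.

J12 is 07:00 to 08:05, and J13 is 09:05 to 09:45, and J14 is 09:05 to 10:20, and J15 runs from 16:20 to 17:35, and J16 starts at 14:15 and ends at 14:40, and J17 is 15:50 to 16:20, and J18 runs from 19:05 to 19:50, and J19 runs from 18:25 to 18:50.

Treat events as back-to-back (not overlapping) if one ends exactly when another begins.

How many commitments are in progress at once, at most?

2

Walk through starts and ends in time order (an end at T is processed before a start at T):
07:00 start J12 → 1
08:05 end J12 → 0
09:05 start J13 → 1
09:05 start J14 → 2
09:45 end J13 → 1
10:20 end J14 → 0
14:15 start J16 → 1
14:40 end J16 → 0
15:50 start J17 → 1
16:20 end J17 → 0
16:20 start J15 → 1
17:35 end J15 → 0
18:25 start J19 → 1
18:50 end J19 → 0
19:05 start J18 → 1
19:50 end J18 → 0
Peak is 2, at 09:05 (J13, J14).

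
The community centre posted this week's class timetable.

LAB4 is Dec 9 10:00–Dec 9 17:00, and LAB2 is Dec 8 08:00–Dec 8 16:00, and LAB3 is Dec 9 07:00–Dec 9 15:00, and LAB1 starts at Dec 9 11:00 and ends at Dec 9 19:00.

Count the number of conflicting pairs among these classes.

3

Check each pair: they overlap iff neither finishes before the other starts.
Sorted by start: LAB2, LAB3, LAB4, LAB1.
LAB3 starts after LAB2 ends — done with LAB2.
LAB4 starts before LAB3 ends → LAB3 and LAB4 overlap.
LAB1 starts before LAB3 ends → LAB3 and LAB1 overlap.
LAB1 starts before LAB4 ends → LAB4 and LAB1 overlap.
Overlapping pairs: LAB1 & LAB3, LAB1 & LAB4, LAB3 & LAB4 — 3 in total.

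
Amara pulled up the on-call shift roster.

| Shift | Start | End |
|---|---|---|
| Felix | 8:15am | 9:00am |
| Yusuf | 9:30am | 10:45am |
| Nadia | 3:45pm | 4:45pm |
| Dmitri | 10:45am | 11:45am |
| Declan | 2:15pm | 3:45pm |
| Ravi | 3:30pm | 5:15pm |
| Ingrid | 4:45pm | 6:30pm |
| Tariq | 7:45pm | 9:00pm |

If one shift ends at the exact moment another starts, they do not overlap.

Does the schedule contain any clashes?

Yes

Sorted by start: Felix, Yusuf, Dmitri, Declan, Ravi, Nadia, Ingrid, Tariq.
Yusuf starts after Felix ends; Felix is clear from here.
Dmitri starts exactly when Yusuf ends (back-to-back, no overlap); Yusuf is clear from here.
Declan starts after Dmitri ends; Dmitri is clear from here.
Ravi starts before Declan ends → Declan and Ravi overlap.
That's a conflict, so the schedule is not conflict-free.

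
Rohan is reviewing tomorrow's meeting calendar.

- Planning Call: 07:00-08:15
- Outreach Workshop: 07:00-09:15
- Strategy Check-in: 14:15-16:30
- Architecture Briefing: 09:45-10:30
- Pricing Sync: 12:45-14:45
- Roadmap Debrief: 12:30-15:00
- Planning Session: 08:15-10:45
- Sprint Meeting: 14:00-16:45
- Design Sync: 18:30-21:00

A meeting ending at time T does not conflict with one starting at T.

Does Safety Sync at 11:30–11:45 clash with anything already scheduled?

No — it doesn't clash with anything

Outreach Workshop: ends 09:15 at or before Safety Sync starts 11:30 → clear.
Planning Call: ends 08:15 at or before Safety Sync starts 11:30 → clear.
Planning Session: ends 10:45 at or before Safety Sync starts 11:30 → clear.
Architecture Briefing: ends 10:30 at or before Safety Sync starts 11:30 → clear.
Roadmap Debrief: starts 12:30 at or after Safety Sync ends 11:45 → clear.
Pricing Sync: starts 12:45 at or after Safety Sync ends 11:45 → clear.
Sprint Meeting: starts 14:00 at or after Safety Sync ends 11:45 → clear.
Strategy Check-in: starts 14:15 at or after Safety Sync ends 11:45 → clear.
Design Sync: starts 18:30 at or after Safety Sync ends 11:45 → clear.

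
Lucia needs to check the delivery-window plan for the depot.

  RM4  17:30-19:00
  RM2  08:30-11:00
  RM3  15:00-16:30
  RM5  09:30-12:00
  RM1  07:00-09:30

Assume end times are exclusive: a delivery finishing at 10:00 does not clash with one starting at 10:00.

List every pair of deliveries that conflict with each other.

Sorted by start: RM1, RM2, RM5, RM3, RM4.
RM2 starts before RM1 ends → RM1 and RM2 overlap.
RM5 starts exactly when RM1 ends (back-to-back, no overlap), so RM1 has no further overlaps.
RM5 starts before RM2 ends → RM2 and RM5 overlap.
RM3 starts after RM2 ends, so RM2 has no further overlaps.
RM3 starts after RM5 ends, so RM5 has no further overlaps.
RM4 starts after RM3 ends.

RM1 & RM2, RM2 & RM5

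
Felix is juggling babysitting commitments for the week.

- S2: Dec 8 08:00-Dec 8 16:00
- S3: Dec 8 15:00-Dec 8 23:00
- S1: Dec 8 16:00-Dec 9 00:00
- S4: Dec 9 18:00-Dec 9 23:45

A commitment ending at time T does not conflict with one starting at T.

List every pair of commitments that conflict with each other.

Sorted by start: S2, S3, S1, S4.
S3 starts before S2 ends → S2 and S3 overlap.
S1 starts exactly when S2 ends (back-to-back, no overlap) — done with S2.
S1 starts before S3 ends → S3 and S1 overlap.
S4 starts after S3 ends.
S4 starts after S1 ends.

S1 & S3, S2 & S3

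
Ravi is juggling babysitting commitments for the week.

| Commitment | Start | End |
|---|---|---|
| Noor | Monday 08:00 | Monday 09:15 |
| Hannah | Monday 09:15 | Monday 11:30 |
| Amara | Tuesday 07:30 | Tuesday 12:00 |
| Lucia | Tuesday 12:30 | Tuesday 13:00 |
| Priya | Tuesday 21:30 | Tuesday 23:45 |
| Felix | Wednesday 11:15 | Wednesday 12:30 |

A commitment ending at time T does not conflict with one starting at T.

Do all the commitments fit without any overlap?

Yes

Sorted by start: Noor, Hannah, Amara, Lucia, Priya, Felix.
Hannah starts exactly when Noor ends (back-to-back, no overlap), so Noor has no further overlaps.
Amara starts after Hannah ends, so Hannah has no further overlaps.
Lucia starts after Amara ends, so Amara has no further overlaps.
Priya starts after Lucia ends, so Lucia has no further overlaps.
Felix starts after Priya ends.
Every pair is clear; the schedule has no overlaps.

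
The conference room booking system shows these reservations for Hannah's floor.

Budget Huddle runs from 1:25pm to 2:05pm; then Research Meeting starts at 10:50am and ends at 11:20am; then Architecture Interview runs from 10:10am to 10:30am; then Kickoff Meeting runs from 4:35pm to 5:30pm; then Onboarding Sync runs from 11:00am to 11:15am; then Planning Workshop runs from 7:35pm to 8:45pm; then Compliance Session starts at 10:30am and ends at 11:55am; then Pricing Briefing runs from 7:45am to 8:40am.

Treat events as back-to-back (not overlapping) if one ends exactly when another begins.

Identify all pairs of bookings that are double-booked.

Compliance Session & Onboarding Sync, Compliance Session & Research Meeting, Onboarding Sync & Research Meeting

Sorted by start: Pricing Briefing, Architecture Interview, Compliance Session, Research Meeting, Onboarding Sync, Budget Huddle, Kickoff Meeting, Planning Workshop.
Architecture Interview starts after Pricing Briefing ends, so nothing later overlaps Pricing Briefing either.
Compliance Session starts exactly when Architecture Interview ends (back-to-back, no overlap), so nothing later overlaps Architecture Interview either.
Research Meeting starts before Compliance Session ends → Compliance Session and Research Meeting overlap.
Onboarding Sync starts before Compliance Session ends → Compliance Session and Onboarding Sync overlap.
Budget Huddle starts after Compliance Session ends, so nothing later overlaps Compliance Session either.
Onboarding Sync starts before Research Meeting ends → Research Meeting and Onboarding Sync overlap.
Budget Huddle starts after Research Meeting ends, so nothing later overlaps Research Meeting either.
Budget Huddle starts after Onboarding Sync ends, so nothing later overlaps Onboarding Sync either.
Kickoff Meeting starts after Budget Huddle ends, so nothing later overlaps Budget Huddle either.
Planning Workshop starts after Kickoff Meeting ends.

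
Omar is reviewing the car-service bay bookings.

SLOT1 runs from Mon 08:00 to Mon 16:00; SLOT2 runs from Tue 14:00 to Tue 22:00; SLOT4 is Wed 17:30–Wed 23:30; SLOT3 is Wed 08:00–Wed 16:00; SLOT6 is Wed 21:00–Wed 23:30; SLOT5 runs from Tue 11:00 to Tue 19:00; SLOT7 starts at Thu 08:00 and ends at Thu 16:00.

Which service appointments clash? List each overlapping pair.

SLOT2 & SLOT5, SLOT4 & SLOT6

Sorted by start: SLOT1, SLOT5, SLOT2, SLOT3, SLOT4, SLOT6, SLOT7.
SLOT5 starts after SLOT1 ends, so SLOT1 has no further overlaps.
SLOT2 starts before SLOT5 ends → SLOT5 and SLOT2 overlap.
SLOT3 starts after SLOT5 ends, so SLOT5 has no further overlaps.
SLOT3 starts after SLOT2 ends, so SLOT2 has no further overlaps.
SLOT4 starts after SLOT3 ends, so SLOT3 has no further overlaps.
SLOT6 starts before SLOT4 ends → SLOT4 and SLOT6 overlap.
SLOT7 starts after SLOT4 ends.
SLOT7 starts after SLOT6 ends.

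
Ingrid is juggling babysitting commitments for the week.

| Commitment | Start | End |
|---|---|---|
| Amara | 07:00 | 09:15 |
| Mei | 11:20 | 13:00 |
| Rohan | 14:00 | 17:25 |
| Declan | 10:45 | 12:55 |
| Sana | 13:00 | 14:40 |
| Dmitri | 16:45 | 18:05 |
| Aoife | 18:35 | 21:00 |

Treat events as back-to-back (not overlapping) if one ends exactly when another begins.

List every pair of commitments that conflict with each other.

Declan & Mei, Dmitri & Rohan, Rohan & Sana

Sorted by start: Amara, Declan, Mei, Sana, Rohan, Dmitri, Aoife.
Declan starts after Amara ends, so Amara has no further overlaps.
Mei starts before Declan ends → Declan and Mei overlap.
Sana starts after Declan ends, so Declan has no further overlaps.
Sana starts exactly when Mei ends (back-to-back, no overlap), so Mei has no further overlaps.
Rohan starts before Sana ends → Sana and Rohan overlap.
Dmitri starts after Sana ends, so Sana has no further overlaps.
Dmitri starts before Rohan ends → Rohan and Dmitri overlap.
Aoife starts after Rohan ends.
Aoife starts after Dmitri ends.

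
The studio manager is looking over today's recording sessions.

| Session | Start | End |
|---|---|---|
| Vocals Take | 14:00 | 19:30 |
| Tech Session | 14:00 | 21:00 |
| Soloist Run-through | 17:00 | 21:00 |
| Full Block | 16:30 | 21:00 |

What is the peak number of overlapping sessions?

4

Sweep the timeline, counting +1 at each start and −1 at each end (ends before starts at a tie):
14:00 start Tech Session → 1
14:00 start Vocals Take → 2
16:30 start Full Block → 3
17:00 start Soloist Run-through → 4
19:30 end Vocals Take → 3
21:00 end Full Block → 2
21:00 end Soloist Run-through → 1
21:00 end Tech Session → 0
Peak is 4, at 17:00 (Full Block, Soloist Run-through, Tech Session, Vocals Take).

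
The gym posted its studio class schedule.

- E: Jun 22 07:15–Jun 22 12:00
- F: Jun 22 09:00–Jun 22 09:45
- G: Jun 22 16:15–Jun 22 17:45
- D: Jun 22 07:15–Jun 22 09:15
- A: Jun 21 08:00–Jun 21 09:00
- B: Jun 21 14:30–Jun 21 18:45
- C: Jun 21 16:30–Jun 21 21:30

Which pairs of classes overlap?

Sorted by start: A, B, C, D, E, F, G.
B starts after A ends; A is clear from here.
C starts before B ends → B and C overlap.
D starts after B ends; B is clear from here.
D starts after C ends; C is clear from here.
E starts before D ends → D and E overlap.
F starts before D ends → D and F overlap.
G starts after D ends.
F starts before E ends → E and F overlap.
G starts after E ends.
G starts after F ends.

B & C, D & E, D & F, E & F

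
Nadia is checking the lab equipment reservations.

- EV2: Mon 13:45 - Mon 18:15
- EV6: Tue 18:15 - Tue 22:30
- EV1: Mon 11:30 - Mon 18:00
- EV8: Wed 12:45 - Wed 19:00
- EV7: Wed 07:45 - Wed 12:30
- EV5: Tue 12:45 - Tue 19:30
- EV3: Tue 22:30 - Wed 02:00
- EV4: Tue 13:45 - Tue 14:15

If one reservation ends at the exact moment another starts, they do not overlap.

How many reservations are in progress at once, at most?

2

Walk through starts and ends in time order (an end at T is processed before a start at T):
Mon 11:30 start EV1 → 1
Mon 13:45 start EV2 → 2
Mon 18:00 end EV1 → 1
Mon 18:15 end EV2 → 0
Tue 12:45 start EV5 → 1
Tue 13:45 start EV4 → 2
Tue 14:15 end EV4 → 1
Tue 18:15 start EV6 → 2
Tue 19:30 end EV5 → 1
Tue 22:30 end EV6 → 0
Tue 22:30 start EV3 → 1
Wed 02:00 end EV3 → 0
Wed 07:45 start EV7 → 1
Wed 12:30 end EV7 → 0
Wed 12:45 start EV8 → 1
Wed 19:00 end EV8 → 0
Peak is 2, at Mon 13:45 (EV1, EV2).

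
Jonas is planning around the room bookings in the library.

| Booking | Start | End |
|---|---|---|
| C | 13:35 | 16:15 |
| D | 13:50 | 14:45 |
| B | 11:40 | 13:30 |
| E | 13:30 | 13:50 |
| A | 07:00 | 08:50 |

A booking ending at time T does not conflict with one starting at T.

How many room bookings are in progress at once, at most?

2

Walk through starts and ends in time order (an end at T is processed before a start at T):
07:00 start A → 1
08:50 end A → 0
11:40 start B → 1
13:30 end B → 0
13:30 start E → 1
13:35 start C → 2
13:50 end E → 1
13:50 start D → 2
14:45 end D → 1
16:15 end C → 0
Peak is 2, at 13:35 (C, E).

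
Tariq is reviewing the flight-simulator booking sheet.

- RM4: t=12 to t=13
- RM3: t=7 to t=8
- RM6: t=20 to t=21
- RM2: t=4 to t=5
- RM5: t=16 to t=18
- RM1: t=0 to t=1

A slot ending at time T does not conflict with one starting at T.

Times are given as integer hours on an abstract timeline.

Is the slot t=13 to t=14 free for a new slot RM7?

RM1: ends t=1 at or before RM7 starts t=13 → clear.
RM2: ends t=5 at or before RM7 starts t=13 → clear.
RM3: ends t=8 at or before RM7 starts t=13 → clear.
RM4: ends t=13 at or before RM7 starts t=13 → clear.
RM5: starts t=16 at or after RM7 ends t=14 → clear.
RM6: starts t=20 at or after RM7 ends t=14 → clear.

Yes — the slot is free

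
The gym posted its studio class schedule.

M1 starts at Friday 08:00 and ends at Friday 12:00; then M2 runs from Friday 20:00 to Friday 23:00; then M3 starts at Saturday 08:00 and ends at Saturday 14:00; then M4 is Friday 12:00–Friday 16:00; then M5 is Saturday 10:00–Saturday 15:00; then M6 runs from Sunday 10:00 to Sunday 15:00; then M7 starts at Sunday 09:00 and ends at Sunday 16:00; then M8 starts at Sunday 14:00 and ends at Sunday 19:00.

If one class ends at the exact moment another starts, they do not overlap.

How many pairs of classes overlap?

Two intervals overlap when each starts before the other ends.
Sorted by start: M1, M4, M2, M3, M5, M7, M6, M8.
M4 starts exactly when M1 ends (back-to-back, no overlap) — done with M1.
M2 starts after M4 ends — done with M4.
M3 starts after M2 ends — done with M2.
M5 starts before M3 ends → M3 and M5 overlap.
M7 starts after M3 ends — done with M3.
M7 starts after M5 ends — done with M5.
M6 starts before M7 ends → M7 and M6 overlap.
M8 starts before M7 ends → M7 and M8 overlap.
M8 starts before M6 ends → M6 and M8 overlap.
Overlapping pairs: M3 & M5, M6 & M7, M6 & M8, M7 & M8 — 4 in total.

4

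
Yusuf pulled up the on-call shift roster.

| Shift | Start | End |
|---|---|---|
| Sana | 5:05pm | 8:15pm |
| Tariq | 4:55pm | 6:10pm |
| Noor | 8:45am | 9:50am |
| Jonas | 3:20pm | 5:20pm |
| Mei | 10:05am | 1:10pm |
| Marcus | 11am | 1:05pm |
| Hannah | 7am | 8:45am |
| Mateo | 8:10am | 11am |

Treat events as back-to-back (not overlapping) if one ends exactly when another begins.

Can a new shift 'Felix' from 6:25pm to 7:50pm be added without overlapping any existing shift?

Hannah: ends 8:45am at or before Felix starts 6:25pm → clear.
Mateo: ends 11am at or before Felix starts 6:25pm → clear.
Noor: ends 9:50am at or before Felix starts 6:25pm → clear.
Mei: ends 1:10pm at or before Felix starts 6:25pm → clear.
Marcus: ends 1:05pm at or before Felix starts 6:25pm → clear.
Jonas: ends 5:20pm at or before Felix starts 6:25pm → clear.
Tariq: ends 6:10pm at or before Felix starts 6:25pm → clear.
Sana: starts 5:05pm before Felix ends 7:50pm, and ends 8:15pm after Felix starts 6:25pm → overlap.
Felix overlaps Sana.

No — it overlaps Sana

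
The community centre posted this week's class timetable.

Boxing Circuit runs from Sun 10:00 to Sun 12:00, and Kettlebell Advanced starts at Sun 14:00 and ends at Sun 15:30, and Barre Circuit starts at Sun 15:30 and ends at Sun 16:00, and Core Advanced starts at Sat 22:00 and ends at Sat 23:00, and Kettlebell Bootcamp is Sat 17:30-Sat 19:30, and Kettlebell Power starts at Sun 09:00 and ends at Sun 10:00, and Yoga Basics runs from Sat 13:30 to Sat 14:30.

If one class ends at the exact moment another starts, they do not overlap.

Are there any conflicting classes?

Sorted by start: Yoga Basics, Kettlebell Bootcamp, Core Advanced, Kettlebell Power, Boxing Circuit, Kettlebell Advanced, Barre Circuit.
Kettlebell Bootcamp starts after Yoga Basics ends, so nothing later overlaps Yoga Basics either.
Core Advanced starts after Kettlebell Bootcamp ends, so nothing later overlaps Kettlebell Bootcamp either.
Kettlebell Power starts after Core Advanced ends, so nothing later overlaps Core Advanced either.
Boxing Circuit starts exactly when Kettlebell Power ends (back-to-back, no overlap), so nothing later overlaps Kettlebell Power either.
Kettlebell Advanced starts after Boxing Circuit ends, so nothing later overlaps Boxing Circuit either.
Barre Circuit starts exactly when Kettlebell Advanced ends (back-to-back, no overlap).
Every pair is clear; the schedule has no overlaps.

No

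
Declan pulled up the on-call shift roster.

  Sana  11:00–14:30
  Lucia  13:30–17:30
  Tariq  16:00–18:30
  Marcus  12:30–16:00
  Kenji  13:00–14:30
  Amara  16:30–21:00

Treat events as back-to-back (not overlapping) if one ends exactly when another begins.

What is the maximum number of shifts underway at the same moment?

4

Walk through starts and ends in time order (an end at T is processed before a start at T):
11:00 start Sana → 1
12:30 start Marcus → 2
13:00 start Kenji → 3
13:30 start Lucia → 4
14:30 end Kenji → 3
14:30 end Sana → 2
16:00 end Marcus → 1
16:00 start Tariq → 2
16:30 start Amara → 3
17:30 end Lucia → 2
18:30 end Tariq → 1
21:00 end Amara → 0
Peak is 4, at 13:30 (Kenji, Lucia, Marcus, Sana).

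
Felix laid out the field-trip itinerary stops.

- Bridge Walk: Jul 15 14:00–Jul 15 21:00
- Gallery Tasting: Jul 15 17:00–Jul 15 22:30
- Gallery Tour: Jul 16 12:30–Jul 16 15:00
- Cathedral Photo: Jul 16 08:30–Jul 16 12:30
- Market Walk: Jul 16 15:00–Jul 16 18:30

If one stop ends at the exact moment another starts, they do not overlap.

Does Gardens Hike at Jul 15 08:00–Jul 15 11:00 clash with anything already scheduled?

No — it doesn't clash with anything

Bridge Walk: starts Jul 15 14:00 at or after Gardens Hike ends Jul 15 11:00 → clear.
Gallery Tasting: starts Jul 15 17:00 at or after Gardens Hike ends Jul 15 11:00 → clear.
Cathedral Photo: starts Jul 16 08:30 at or after Gardens Hike ends Jul 15 11:00 → clear.
Gallery Tour: starts Jul 16 12:30 at or after Gardens Hike ends Jul 15 11:00 → clear.
Market Walk: starts Jul 16 15:00 at or after Gardens Hike ends Jul 15 11:00 → clear.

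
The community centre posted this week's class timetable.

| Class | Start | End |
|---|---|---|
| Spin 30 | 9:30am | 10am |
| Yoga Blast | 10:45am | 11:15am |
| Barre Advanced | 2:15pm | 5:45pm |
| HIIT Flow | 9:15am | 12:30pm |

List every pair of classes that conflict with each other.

HIIT Flow & Spin 30, HIIT Flow & Yoga Blast

Two intervals overlap when each starts before the other ends.
Sorted by start: HIIT Flow, Spin 30, Yoga Blast, Barre Advanced.
Spin 30 starts before HIIT Flow ends → HIIT Flow and Spin 30 overlap.
Yoga Blast starts before HIIT Flow ends → HIIT Flow and Yoga Blast overlap.
Barre Advanced starts after HIIT Flow ends.
Yoga Blast starts after Spin 30 ends, so nothing later overlaps Spin 30 either.
Barre Advanced starts after Yoga Blast ends.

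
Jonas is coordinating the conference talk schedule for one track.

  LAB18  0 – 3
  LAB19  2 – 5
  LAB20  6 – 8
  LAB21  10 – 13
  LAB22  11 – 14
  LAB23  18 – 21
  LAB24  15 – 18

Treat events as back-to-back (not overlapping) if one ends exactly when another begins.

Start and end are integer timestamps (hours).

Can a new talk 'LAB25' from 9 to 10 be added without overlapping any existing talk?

LAB18: ends 3 at or before LAB25 starts 9 → clear.
LAB19: ends 5 at or before LAB25 starts 9 → clear.
LAB20: ends 8 at or before LAB25 starts 9 → clear.
LAB21: starts 10 at or after LAB25 ends 10 → clear.
LAB22: starts 11 at or after LAB25 ends 10 → clear.
LAB24: starts 15 at or after LAB25 ends 10 → clear.
LAB23: starts 18 at or after LAB25 ends 10 → clear.

Yes — the slot is free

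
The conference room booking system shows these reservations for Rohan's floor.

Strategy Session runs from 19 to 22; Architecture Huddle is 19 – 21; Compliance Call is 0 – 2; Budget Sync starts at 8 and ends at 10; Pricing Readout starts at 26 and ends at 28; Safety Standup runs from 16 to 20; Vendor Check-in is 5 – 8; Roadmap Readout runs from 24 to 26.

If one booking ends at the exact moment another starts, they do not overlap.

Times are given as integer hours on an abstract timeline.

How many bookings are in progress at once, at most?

3

Sweep the timeline, counting +1 at each start and −1 at each end (ends before starts at a tie):
0 start Compliance Call → 1
2 end Compliance Call → 0
5 start Vendor Check-in → 1
8 end Vendor Check-in → 0
8 start Budget Sync → 1
10 end Budget Sync → 0
16 start Safety Standup → 1
19 start Architecture Huddle → 2
19 start Strategy Session → 3
20 end Safety Standup → 2
21 end Architecture Huddle → 1
22 end Strategy Session → 0
24 start Roadmap Readout → 1
26 end Roadmap Readout → 0
26 start Pricing Readout → 1
28 end Pricing Readout → 0
Peak is 3, at 19 (Architecture Huddle, Safety Standup, Strategy Session).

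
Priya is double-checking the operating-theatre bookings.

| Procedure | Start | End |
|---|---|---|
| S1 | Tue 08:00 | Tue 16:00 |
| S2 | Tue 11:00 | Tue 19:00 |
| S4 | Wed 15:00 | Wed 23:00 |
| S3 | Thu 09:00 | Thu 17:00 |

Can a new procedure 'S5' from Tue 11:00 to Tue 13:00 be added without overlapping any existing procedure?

S1: starts Tue 08:00 before S5 ends Tue 13:00, and ends Tue 16:00 after S5 starts Tue 11:00 → overlap.
S2: starts Tue 11:00 before S5 ends Tue 13:00, and ends Tue 19:00 after S5 starts Tue 11:00 → overlap.
S4: starts Wed 15:00 at or after S5 ends Tue 13:00 → clear.
S3: starts Thu 09:00 at or after S5 ends Tue 13:00 → clear.
S5 overlaps S1, S2.

No — it overlaps S1, S2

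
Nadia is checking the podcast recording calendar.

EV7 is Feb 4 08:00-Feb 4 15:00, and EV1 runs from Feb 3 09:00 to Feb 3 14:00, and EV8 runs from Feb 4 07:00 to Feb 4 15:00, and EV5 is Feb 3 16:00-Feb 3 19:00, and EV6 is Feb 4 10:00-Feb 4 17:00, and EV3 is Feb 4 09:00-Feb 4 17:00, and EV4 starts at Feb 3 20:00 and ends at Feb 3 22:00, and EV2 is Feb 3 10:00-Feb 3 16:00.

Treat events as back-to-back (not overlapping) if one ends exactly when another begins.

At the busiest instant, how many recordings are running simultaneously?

4

Sweep the timeline, counting +1 at each start and −1 at each end (ends before starts at a tie):
Feb 3 09:00 start EV1 → 1
Feb 3 10:00 start EV2 → 2
Feb 3 14:00 end EV1 → 1
Feb 3 16:00 end EV2 → 0
Feb 3 16:00 start EV5 → 1
Feb 3 19:00 end EV5 → 0
Feb 3 20:00 start EV4 → 1
Feb 3 22:00 end EV4 → 0
Feb 4 07:00 start EV8 → 1
Feb 4 08:00 start EV7 → 2
Feb 4 09:00 start EV3 → 3
Feb 4 10:00 start EV6 → 4
Feb 4 15:00 end EV7 → 3
Feb 4 15:00 end EV8 → 2
Feb 4 17:00 end EV3 → 1
Feb 4 17:00 end EV6 → 0
Peak is 4, at Feb 4 10:00 (EV3, EV6, EV7, EV8).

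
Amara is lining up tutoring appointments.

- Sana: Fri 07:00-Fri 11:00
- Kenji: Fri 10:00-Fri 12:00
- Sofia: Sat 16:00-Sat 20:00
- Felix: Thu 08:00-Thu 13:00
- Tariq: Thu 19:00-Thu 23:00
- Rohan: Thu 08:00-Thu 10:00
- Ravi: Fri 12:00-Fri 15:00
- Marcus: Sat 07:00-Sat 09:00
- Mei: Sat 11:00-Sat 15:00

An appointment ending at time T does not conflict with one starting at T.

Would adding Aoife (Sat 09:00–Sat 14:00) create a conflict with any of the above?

Yes — it overlaps Mei

Felix: ends Thu 13:00 at or before Aoife starts Sat 09:00 → clear.
Rohan: ends Thu 10:00 at or before Aoife starts Sat 09:00 → clear.
Tariq: ends Thu 23:00 at or before Aoife starts Sat 09:00 → clear.
Sana: ends Fri 11:00 at or before Aoife starts Sat 09:00 → clear.
Kenji: ends Fri 12:00 at or before Aoife starts Sat 09:00 → clear.
Ravi: ends Fri 15:00 at or before Aoife starts Sat 09:00 → clear.
Marcus: ends Sat 09:00 at or before Aoife starts Sat 09:00 → clear.
Mei: starts Sat 11:00 before Aoife ends Sat 14:00, and ends Sat 15:00 after Aoife starts Sat 09:00 → overlap.
Sofia: starts Sat 16:00 at or after Aoife ends Sat 14:00 → clear.
Aoife overlaps Mei.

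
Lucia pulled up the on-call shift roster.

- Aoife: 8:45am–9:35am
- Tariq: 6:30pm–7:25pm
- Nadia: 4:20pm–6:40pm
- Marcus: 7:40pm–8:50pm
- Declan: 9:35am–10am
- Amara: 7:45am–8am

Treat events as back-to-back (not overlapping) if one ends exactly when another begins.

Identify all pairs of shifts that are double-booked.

Nadia & Tariq

Sorted by start: Amara, Aoife, Declan, Nadia, Tariq, Marcus.
Aoife starts after Amara ends — done with Amara.
Declan starts exactly when Aoife ends (back-to-back, no overlap) — done with Aoife.
Nadia starts after Declan ends — done with Declan.
Tariq starts before Nadia ends → Nadia and Tariq overlap.
Marcus starts after Nadia ends.
Marcus starts after Tariq ends.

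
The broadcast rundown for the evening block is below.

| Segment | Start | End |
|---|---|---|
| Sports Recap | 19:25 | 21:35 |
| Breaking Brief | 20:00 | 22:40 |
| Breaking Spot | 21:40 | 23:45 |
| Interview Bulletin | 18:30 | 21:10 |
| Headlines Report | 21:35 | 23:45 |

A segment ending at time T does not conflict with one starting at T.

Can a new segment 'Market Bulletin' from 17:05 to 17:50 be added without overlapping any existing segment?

Interview Bulletin: starts 18:30 at or after Market Bulletin ends 17:50 → clear.
Sports Recap: starts 19:25 at or after Market Bulletin ends 17:50 → clear.
Breaking Brief: starts 20:00 at or after Market Bulletin ends 17:50 → clear.
Headlines Report: starts 21:35 at or after Market Bulletin ends 17:50 → clear.
Breaking Spot: starts 21:40 at or after Market Bulletin ends 17:50 → clear.

Yes — the slot is free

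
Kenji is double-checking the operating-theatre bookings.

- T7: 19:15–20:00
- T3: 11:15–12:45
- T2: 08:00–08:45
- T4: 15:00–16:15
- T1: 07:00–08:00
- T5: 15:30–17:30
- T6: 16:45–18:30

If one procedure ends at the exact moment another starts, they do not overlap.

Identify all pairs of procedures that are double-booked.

T4 & T5, T5 & T6

Sorted by start: T1, T2, T3, T4, T5, T6, T7.
T2 starts exactly when T1 ends (back-to-back, no overlap), so nothing later overlaps T1 either.
T3 starts after T2 ends, so nothing later overlaps T2 either.
T4 starts after T3 ends, so nothing later overlaps T3 either.
T5 starts before T4 ends → T4 and T5 overlap.
T6 starts after T4 ends, so nothing later overlaps T4 either.
T6 starts before T5 ends → T5 and T6 overlap.
T7 starts after T5 ends.
T7 starts after T6 ends.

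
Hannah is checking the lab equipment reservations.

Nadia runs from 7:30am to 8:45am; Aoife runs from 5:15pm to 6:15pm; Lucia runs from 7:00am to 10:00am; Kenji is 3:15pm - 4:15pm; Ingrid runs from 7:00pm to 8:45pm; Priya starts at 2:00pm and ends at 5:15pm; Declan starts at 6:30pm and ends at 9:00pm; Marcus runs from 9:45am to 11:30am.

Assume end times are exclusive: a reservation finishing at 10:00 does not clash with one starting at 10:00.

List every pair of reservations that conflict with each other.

Declan & Ingrid, Kenji & Priya, Lucia & Marcus, Lucia & Nadia

Check each pair: they overlap iff neither finishes before the other starts.
Sorted by start: Lucia, Nadia, Marcus, Priya, Kenji, Aoife, Declan, Ingrid.
Nadia starts before Lucia ends → Lucia and Nadia overlap.
Marcus starts before Lucia ends → Lucia and Marcus overlap.
Priya starts after Lucia ends, so nothing later overlaps Lucia either.
Marcus starts after Nadia ends, so nothing later overlaps Nadia either.
Priya starts after Marcus ends, so nothing later overlaps Marcus either.
Kenji starts before Priya ends → Priya and Kenji overlap.
Aoife starts exactly when Priya ends (back-to-back, no overlap), so nothing later overlaps Priya either.
Aoife starts after Kenji ends, so nothing later overlaps Kenji either.
Declan starts after Aoife ends, so nothing later overlaps Aoife either.
Ingrid starts before Declan ends → Declan and Ingrid overlap.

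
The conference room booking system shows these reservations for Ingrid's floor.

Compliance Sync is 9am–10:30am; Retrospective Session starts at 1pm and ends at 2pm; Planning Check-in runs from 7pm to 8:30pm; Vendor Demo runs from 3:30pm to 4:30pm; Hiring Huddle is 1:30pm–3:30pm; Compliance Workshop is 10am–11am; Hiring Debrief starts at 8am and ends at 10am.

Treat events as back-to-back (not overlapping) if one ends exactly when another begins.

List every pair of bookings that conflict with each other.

Sorted by start: Hiring Debrief, Compliance Sync, Compliance Workshop, Retrospective Session, Hiring Huddle, Vendor Demo, Planning Check-in.
Compliance Sync starts before Hiring Debrief ends → Hiring Debrief and Compliance Sync overlap.
Compliance Workshop starts exactly when Hiring Debrief ends (back-to-back, no overlap) — done with Hiring Debrief.
Compliance Workshop starts before Compliance Sync ends → Compliance Sync and Compliance Workshop overlap.
Retrospective Session starts after Compliance Sync ends — done with Compliance Sync.
Retrospective Session starts after Compliance Workshop ends — done with Compliance Workshop.
Hiring Huddle starts before Retrospective Session ends → Retrospective Session and Hiring Huddle overlap.
Vendor Demo starts after Retrospective Session ends — done with Retrospective Session.
Vendor Demo starts exactly when Hiring Huddle ends (back-to-back, no overlap) — done with Hiring Huddle.
Planning Check-in starts after Vendor Demo ends.

Compliance Sync & Compliance Workshop, Compliance Sync & Hiring Debrief, Hiring Huddle & Retrospective Session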